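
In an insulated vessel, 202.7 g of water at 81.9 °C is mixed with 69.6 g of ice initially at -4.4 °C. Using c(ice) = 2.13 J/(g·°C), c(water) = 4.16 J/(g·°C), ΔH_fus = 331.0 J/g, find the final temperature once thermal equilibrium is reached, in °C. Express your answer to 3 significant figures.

Heat to bring ice to 0 °C and melt it: q₁ = 69.6×2.13×4.4 + 69.6×331.0 = 23690 J
Heat the water can supply cooling to 0 °C: 202.7×4.16×81.9 = 69060.7 J > q₁, so all ice melts.
Energy balance: 202.7×4.16×(81.9 − T) = 23690 + 69.6×4.16×(T − 0)
843.232(81.9 − T) = 23690 + 289.536 T
69060.7 − 23690 = 1132.768 T
T = 45370.7 / 1132.768 = 40.05 °C

T_f = 40.1 °C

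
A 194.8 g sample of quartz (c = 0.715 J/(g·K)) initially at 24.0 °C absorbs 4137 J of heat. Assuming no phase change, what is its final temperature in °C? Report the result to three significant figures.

ΔT = q / (m c) = 4137 / (194.8 × 0.715) = 29.70 °C
T_f = 24.0 + 29.70 = 53.70 °C

T_f = 53.7 °C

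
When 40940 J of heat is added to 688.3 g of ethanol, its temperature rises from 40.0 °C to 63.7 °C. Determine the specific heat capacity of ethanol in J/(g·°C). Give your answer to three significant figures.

c = 2.51 J/(g·°C)

c = q / (m ΔT) = 40940 / (688.3 × 23.7)
c = 40940 / 16312.71 = 2.51 J/(g·°C)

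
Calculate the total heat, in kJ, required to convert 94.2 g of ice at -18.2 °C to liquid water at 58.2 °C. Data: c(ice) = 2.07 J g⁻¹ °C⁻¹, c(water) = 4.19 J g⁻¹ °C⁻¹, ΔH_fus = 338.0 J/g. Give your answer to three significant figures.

q1 (heat ice -18.2→0.0 °C): 94.2 × 2.07 × 18.2 = 3549 J
q2 (melt at 0 °C): 94.2 × 338.0 = 31840 J
q3 (heat water 0.0→58.2 °C): 94.2 × 4.19 × 58.2 = 22971 J
Total: 3549 + 31840 + 22971 = 58360 J = 58.4 kJ

q = 58.4 kJ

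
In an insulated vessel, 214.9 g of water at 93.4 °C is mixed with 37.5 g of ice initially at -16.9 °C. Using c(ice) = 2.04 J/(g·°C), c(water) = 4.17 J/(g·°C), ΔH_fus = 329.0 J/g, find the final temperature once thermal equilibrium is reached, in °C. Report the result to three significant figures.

Heat to bring ice to 0 °C and melt it: q₁ = 37.5×2.04×16.9 + 37.5×329.0 = 13630 J
Heat the water can supply cooling to 0 °C: 214.9×4.17×93.4 = 83698.8 J > q₁, so all ice melts.
Energy balance: 214.9×4.17×(93.4 − T) = 13630 + 37.5×4.17×(T − 0)
896.133(93.4 − T) = 13630 + 156.375 T
83698.8 − 13630 = 1052.508 T
T = 70068.8 / 1052.508 = 66.57 °C

T_f = 66.6 °C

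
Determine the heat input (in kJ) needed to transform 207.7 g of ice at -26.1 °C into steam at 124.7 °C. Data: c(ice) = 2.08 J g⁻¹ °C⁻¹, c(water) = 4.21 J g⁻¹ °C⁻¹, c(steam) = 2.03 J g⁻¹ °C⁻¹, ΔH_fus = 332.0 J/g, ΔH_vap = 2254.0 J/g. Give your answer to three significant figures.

q = 646 kJ

q1 (heat ice -26.1→0.0 °C): 207.7 × 2.08 × 26.1 = 11276 J
q2 (melt at 0 °C): 207.7 × 332.0 = 68956 J
q3 (heat water 0.0→100.0 °C): 207.7 × 4.21 × 100.0 = 87442 J
q4 (vaporize at 100 °C): 207.7 × 2254.0 = 468156 J
q5 (heat steam 100.0→124.7 °C): 207.7 × 2.03 × 24.7 = 10414 J
Total: 11276 + 68956 + 87442 + 468156 + 10414 = 646244 J = 646 kJ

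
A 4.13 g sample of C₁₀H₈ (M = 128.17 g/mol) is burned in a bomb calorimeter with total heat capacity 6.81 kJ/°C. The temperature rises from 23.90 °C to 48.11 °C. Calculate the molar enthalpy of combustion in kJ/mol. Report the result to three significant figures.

ΔT = 48.11 − 23.90 = 24.21 °C
q_cal = C_cal × ΔT = 6.81 × 24.21 = 164.8701 kJ
n = 4.13 / 128.17 = 0.03222 mol
q_rxn = −q_cal = -164.8701 kJ
ΔH = -164.8701 / 0.03222 = -5117 kJ/mol

ΔH = -5120 kJ/mol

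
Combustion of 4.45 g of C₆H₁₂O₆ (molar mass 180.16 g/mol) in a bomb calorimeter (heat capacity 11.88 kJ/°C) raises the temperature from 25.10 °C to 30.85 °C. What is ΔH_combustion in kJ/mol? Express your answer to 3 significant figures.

ΔH = -2770 kJ/mol

ΔT = 30.85 − 25.10 = 5.75 °C
q_cal = C_cal × ΔT = 11.88 × 5.75 = 68.31 kJ
n = 4.45 / 180.16 = 0.02470 mol
q_rxn = −q_cal = -68.31 kJ
ΔH = -68.31 / 0.02470 = -2766 kJ/mol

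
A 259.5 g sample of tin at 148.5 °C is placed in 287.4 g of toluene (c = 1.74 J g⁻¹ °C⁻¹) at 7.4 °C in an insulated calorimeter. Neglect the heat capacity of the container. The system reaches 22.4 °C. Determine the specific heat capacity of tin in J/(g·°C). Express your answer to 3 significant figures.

q_gained = (287.4 × 1.74) × (22.4 − 7.4) = 7501 J
q_lost = 259.5 × c × (148.5 − 22.4) = 32722.95 c
Set equal: c = 7501 / 32722.95 = 0.229 J/(g·°C)

c = 0.229 J/(g·°C)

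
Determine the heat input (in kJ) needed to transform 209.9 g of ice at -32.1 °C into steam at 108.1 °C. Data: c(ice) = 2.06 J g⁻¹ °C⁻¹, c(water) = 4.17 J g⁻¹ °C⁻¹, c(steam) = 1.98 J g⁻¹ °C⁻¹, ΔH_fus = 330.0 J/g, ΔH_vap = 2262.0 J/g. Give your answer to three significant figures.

q = 649 kJ

q1 (heat ice -32.1→0.0 °C): 209.9 × 2.06 × 32.1 = 13880 J
q2 (melt at 0 °C): 209.9 × 330.0 = 69267 J
q3 (heat water 0.0→100.0 °C): 209.9 × 4.17 × 100.0 = 87528 J
q4 (vaporize at 100 °C): 209.9 × 2262.0 = 474794 J
q5 (heat steam 100.0→108.1 °C): 209.9 × 1.98 × 8.1 = 3366 J
Total: 13880 + 69267 + 87528 + 474794 + 3366 = 648835 J = 649 kJ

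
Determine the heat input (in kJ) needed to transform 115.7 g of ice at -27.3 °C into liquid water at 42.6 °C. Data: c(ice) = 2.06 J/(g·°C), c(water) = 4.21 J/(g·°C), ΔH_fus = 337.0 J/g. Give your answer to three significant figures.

q1 (heat ice -27.3→0.0 °C): 115.7 × 2.06 × 27.3 = 6507 J
q2 (melt at 0 °C): 115.7 × 337.0 = 38991 J
q3 (heat water 0.0→42.6 °C): 115.7 × 4.21 × 42.6 = 20750 J
Total: 6507 + 38991 + 20750 = 66248 J = 66.2 kJ

q = 66.2 kJ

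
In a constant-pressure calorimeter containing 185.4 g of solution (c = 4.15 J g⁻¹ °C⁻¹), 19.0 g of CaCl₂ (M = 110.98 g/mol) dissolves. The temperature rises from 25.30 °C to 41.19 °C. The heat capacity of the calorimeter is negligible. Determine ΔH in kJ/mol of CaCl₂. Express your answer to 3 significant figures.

|ΔT| = |41.19 − 25.30| = 15.89 °C
|q_surr| = (185.4 × 4.15) × 15.89 = 769.41 × 15.89 = 12230 J
n(CaCl₂) = 19.0 / 110.98 = 0.1712 mol
Temperature rose, so q_rxn = −|q_surr| = -12.23 kJ
ΔH = q_rxn / n = -71.44 kJ/mol

ΔH = -71.4 kJ/mol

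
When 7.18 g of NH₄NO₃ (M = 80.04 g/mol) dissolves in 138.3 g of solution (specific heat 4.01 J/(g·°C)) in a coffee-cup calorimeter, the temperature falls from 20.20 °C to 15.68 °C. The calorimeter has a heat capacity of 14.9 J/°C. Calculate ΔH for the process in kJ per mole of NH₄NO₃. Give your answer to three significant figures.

|ΔT| = |15.68 − 20.20| = 4.52 °C
|q_surr| = (138.3 × 4.01 + 14.9) × 4.52 = 569.483 × 4.52 = 2574 J
n(NH₄NO₃) = 7.18 / 80.04 = 0.08971 mol
Temperature fell, so q_rxn = +|q_surr| = 2.574 kJ
ΔH = q_rxn / n = 28.69 kJ/mol

ΔH = 28.7 kJ/mol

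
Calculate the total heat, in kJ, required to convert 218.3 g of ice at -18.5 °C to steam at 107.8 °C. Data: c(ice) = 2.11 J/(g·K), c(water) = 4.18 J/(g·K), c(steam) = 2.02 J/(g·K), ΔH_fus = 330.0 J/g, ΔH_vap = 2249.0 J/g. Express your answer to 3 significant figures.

q = 666 kJ

q1 (heat ice -18.5→0.0 °C): 218.3 × 2.11 × 18.5 = 8521 J
q2 (melt at 0 °C): 218.3 × 330.0 = 72039 J
q3 (heat water 0.0→100.0 °C): 218.3 × 4.18 × 100.0 = 91249 J
q4 (vaporize at 100 °C): 218.3 × 2249.0 = 490957 J
q5 (heat steam 100.0→107.8 °C): 218.3 × 2.02 × 7.8 = 3440 J
Total: 8521 + 72039 + 91249 + 490957 + 3440 = 666206 J = 666 kJ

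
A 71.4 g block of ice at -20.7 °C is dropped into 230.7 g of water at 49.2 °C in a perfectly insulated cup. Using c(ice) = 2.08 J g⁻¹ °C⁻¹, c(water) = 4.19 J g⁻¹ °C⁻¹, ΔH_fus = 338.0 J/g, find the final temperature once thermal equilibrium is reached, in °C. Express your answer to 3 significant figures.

Heat to bring ice to 0 °C and melt it: q₁ = 71.4×2.08×20.7 + 71.4×338.0 = 27207 J
Heat the water can supply cooling to 0 °C: 230.7×4.19×49.2 = 47558.3 J > q₁, so all ice melts.
Energy balance: 230.7×4.19×(49.2 − T) = 27207 + 71.4×4.19×(T − 0)
966.633(49.2 − T) = 27207 + 299.166 T
47558.3 − 27207 = 1265.799 T
T = 20351.3 / 1265.799 = 16.08 °C

T_f = 16.1 °C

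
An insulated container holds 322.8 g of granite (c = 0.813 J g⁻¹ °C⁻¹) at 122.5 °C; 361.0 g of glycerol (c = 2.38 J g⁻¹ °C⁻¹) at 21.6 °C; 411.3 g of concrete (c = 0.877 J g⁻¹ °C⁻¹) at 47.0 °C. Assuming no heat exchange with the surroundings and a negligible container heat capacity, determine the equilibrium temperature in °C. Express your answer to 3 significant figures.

Σ mᵢcᵢ(T − Tᵢ) = 0  ⇒  T = Σ mᵢcᵢTᵢ / Σ mᵢcᵢ
Σ mᵢcᵢ = 322.8×0.813 + 361.0×2.38 + 411.3×0.877 = 1482.3265
Σ mᵢcᵢTᵢ = 262.4364×122.5 + 859.18×21.6 + 360.7101×47.0 = 67660
T = 67660 / 1482.3265 = 45.64 °C

T_f = 45.6 °C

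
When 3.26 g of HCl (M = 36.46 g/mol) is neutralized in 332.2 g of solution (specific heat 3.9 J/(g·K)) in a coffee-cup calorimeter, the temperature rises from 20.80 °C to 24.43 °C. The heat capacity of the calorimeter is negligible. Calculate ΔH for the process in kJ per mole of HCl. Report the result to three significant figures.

|ΔT| = |24.43 − 20.80| = 3.63 °C
|q_surr| = (332.2 × 3.9) × 3.63 = 1295.58 × 3.63 = 4703 J
n(HCl) = 3.26 / 36.46 = 0.08941 mol
Temperature rose, so q_rxn = −|q_surr| = -4.703 kJ
ΔH = q_rxn / n = -52.60 kJ/mol

ΔH = -52.6 kJ/mol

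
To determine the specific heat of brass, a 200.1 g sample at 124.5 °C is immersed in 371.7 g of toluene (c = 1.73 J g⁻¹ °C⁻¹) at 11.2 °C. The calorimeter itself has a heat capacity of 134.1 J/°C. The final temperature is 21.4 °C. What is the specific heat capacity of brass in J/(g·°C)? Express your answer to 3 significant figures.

c = 0.384 J/(g·°C)

q_gained = (371.7 × 1.73 + 134.1) × (21.4 − 11.2) = 7927 J
q_lost = 200.1 × c × (124.5 − 21.4) = 20630.31 c
Set equal: c = 7927 / 20630.31 = 0.384 J/(g·°C)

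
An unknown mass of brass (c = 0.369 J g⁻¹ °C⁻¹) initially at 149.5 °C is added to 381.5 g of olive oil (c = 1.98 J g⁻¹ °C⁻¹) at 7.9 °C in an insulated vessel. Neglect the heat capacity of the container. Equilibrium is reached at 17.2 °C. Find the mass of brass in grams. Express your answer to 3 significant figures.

q_gained = (381.5 × 1.98) × (17.2 − 7.9) = 7025 J
q_lost = m × 0.369 × (149.5 − 17.2) = 48.8187 m
m = 7025 / 48.8187 = 144 g

m = 144 g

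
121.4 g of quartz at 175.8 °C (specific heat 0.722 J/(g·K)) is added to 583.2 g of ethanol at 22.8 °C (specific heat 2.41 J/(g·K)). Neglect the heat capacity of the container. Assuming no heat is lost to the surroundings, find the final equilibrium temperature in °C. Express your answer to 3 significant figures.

T_f = 31.8 °C

Heat lost by quartz = heat gained by ethanol.
(121.4)(0.722)(175.8 − T) = (583.2)(2.41)(T − 22.8)
87.6508 (175.8 − T) = 1405.512 (T − 22.8)
15409 − 87.6508 T = 1405.512 T − 32046
47455 = 1493.1628 T
T = 31.78 °C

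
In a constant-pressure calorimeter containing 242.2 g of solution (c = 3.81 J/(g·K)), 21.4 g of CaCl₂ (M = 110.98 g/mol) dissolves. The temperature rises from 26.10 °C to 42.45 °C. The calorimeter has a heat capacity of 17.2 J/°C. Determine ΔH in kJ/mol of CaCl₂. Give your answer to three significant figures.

ΔH = -79.7 kJ/mol

|ΔT| = |42.45 − 26.10| = 16.35 °C
|q_surr| = (242.2 × 3.81 + 17.2) × 16.35 = 939.982 × 16.35 = 15370 J
n(CaCl₂) = 21.4 / 110.98 = 0.1928 mol
Temperature rose, so q_rxn = −|q_surr| = -15.37 kJ
ΔH = q_rxn / n = -79.72 kJ/mol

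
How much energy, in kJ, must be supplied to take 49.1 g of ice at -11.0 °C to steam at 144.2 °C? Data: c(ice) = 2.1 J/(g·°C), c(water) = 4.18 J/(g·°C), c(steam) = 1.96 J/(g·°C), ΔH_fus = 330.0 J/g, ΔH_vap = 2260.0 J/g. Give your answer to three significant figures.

q = 153 kJ

q1 (heat ice -11.0→0.0 °C): 49.1 × 2.1 × 11.0 = 1134 J
q2 (melt at 0 °C): 49.1 × 330.0 = 16203 J
q3 (heat water 0.0→100.0 °C): 49.1 × 4.18 × 100.0 = 20524 J
q4 (vaporize at 100 °C): 49.1 × 2260.0 = 110966 J
q5 (heat steam 100.0→144.2 °C): 49.1 × 1.96 × 44.2 = 4254 J
Total: 1134 + 16203 + 20524 + 110966 + 4254 = 153081 J = 153 kJ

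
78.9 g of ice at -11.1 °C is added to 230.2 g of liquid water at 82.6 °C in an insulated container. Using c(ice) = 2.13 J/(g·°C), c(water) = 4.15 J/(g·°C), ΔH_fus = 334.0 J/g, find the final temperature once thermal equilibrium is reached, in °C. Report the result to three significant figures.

T_f = 39.5 °C

Heat to bring ice to 0 °C and melt it: q₁ = 78.9×2.13×11.1 + 78.9×334.0 = 28218 J
Heat the water can supply cooling to 0 °C: 230.2×4.15×82.6 = 78910.3 J > q₁, so all ice melts.
Energy balance: 230.2×4.15×(82.6 − T) = 28218 + 78.9×4.15×(T − 0)
955.33(82.6 − T) = 28218 + 327.435 T
78910.3 − 28218 = 1282.765 T
T = 50692.3 / 1282.765 = 39.52 °C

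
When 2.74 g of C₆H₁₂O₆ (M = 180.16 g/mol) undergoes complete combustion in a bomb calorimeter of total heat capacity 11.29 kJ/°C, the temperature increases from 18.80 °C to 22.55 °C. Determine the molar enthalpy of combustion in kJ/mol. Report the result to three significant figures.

ΔH = -2780 kJ/mol

ΔT = 22.55 − 18.80 = 3.75 °C
q_cal = C_cal × ΔT = 11.29 × 3.75 = 42.3375 kJ
n = 2.74 / 180.16 = 0.01521 mol
q_rxn = −q_cal = -42.3375 kJ
ΔH = -42.3375 / 0.01521 = -2784 kJ/mol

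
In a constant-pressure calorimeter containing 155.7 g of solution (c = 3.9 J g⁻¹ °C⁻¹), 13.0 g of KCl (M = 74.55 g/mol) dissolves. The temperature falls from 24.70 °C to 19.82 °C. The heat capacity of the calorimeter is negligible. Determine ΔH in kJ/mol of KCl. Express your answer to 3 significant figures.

|ΔT| = |19.82 − 24.70| = 4.88 °C
|q_surr| = (155.7 × 3.9) × 4.88 = 607.23 × 4.88 = 2963 J
n(KCl) = 13.0 / 74.55 = 0.1744 mol
Temperature fell, so q_rxn = +|q_surr| = 2.963 kJ
ΔH = q_rxn / n = 16.99 kJ/mol

ΔH = 17.0 kJ/mol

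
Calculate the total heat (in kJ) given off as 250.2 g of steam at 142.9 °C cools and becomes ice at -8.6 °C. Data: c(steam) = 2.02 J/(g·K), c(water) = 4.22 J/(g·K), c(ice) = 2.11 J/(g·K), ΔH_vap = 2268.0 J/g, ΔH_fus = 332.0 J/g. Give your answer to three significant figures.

q1 (cool steam 142.9→100 °C): 250.2 × 2.02 × 42.9 = 21682 J
q2 (condense at 100 °C): 250.2 × 2268.0 = 567454 J
q3 (cool water 100→0 °C): 250.2 × 4.22 × 100.0 = 105584 J
q4 (freeze at 0 °C): 250.2 × 332.0 = 83066 J
q5 (cool ice 0→-8.6 °C): 250.2 × 2.11 × 8.6 = 4540 J
Total: 21682 + 567454 + 105584 + 83066 + 4540 = 782326 J = 782 kJ

q = 782 kJ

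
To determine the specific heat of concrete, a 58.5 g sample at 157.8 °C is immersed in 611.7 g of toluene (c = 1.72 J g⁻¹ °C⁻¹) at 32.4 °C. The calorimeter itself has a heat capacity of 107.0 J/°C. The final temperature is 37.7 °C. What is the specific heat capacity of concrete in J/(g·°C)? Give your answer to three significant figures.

q_gained = (611.7 × 1.72 + 107.0) × (37.7 − 32.4) = 6143 J
q_lost = 58.5 × c × (157.8 − 37.7) = 7025.85 c
Set equal: c = 6143 / 7025.85 = 0.874 J/(g·°C)

c = 0.874 J/(g·°C)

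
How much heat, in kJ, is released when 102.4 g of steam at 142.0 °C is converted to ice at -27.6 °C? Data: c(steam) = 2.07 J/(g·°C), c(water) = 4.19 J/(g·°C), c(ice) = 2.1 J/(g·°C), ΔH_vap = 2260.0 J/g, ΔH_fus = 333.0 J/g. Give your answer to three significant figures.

q1 (cool steam 142.0→100 °C): 102.4 × 2.07 × 42.0 = 8903 J
q2 (condense at 100 °C): 102.4 × 2260.0 = 231424 J
q3 (cool water 100→0 °C): 102.4 × 4.19 × 100.0 = 42906 J
q4 (freeze at 0 °C): 102.4 × 333.0 = 34099 J
q5 (cool ice 0→-27.6 °C): 102.4 × 2.1 × 27.6 = 5935 J
Total: 8903 + 231424 + 42906 + 34099 + 5935 = 323267 J = 323 kJ

q = 323 kJ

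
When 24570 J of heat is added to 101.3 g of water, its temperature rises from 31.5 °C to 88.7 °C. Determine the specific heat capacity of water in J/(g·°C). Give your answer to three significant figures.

c = q / (m ΔT) = 24570 / (101.3 × 57.2)
c = 24570 / 5794.36 = 4.24 J/(g·°C)

c = 4.24 J/(g·°C)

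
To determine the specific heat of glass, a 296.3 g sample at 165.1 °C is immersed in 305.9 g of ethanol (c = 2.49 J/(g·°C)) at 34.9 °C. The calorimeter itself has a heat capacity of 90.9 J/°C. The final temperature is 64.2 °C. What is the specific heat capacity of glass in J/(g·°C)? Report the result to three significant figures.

c = 0.836 J/(g·°C)

q_gained = (305.9 × 2.49 + 90.9) × (64.2 − 34.9) = 24980 J
q_lost = 296.3 × c × (165.1 − 64.2) = 29896.67 c
Set equal: c = 24980 / 29896.67 = 0.836 J/(g·°C)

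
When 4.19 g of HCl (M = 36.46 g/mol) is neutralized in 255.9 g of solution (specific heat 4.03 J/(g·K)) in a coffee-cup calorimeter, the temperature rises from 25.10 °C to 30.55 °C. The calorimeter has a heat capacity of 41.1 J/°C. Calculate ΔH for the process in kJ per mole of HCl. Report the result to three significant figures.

|ΔT| = |30.55 − 25.10| = 5.45 °C
|q_surr| = (255.9 × 4.03 + 41.1) × 5.45 = 1072.377 × 5.45 = 5844 J
n(HCl) = 4.19 / 36.46 = 0.1149 mol
Temperature rose, so q_rxn = −|q_surr| = -5.844 kJ
ΔH = q_rxn / n = -50.86 kJ/mol

ΔH = -50.9 kJ/mol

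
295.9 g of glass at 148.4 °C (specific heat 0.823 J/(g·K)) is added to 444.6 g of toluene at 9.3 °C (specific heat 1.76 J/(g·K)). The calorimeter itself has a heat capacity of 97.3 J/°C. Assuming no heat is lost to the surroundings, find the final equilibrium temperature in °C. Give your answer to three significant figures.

T_f = 39.5 °C

Heat lost by glass = heat gained by toluene + calorimeter.
(295.9)(0.823)(148.4 − T) = [(444.6)(1.76) + 97.3](T − 9.3)
243.5257 (148.4 − T) = 879.796 (T − 9.3)
36139 − 243.5257 T = 879.796 T − 8182.1
44321.1 = 1123.3217 T
T = 39.46 °C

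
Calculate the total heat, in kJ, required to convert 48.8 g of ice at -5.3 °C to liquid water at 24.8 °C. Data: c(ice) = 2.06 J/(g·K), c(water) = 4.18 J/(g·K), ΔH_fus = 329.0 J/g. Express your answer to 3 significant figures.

q1 (heat ice -5.3→0.0 °C): 48.8 × 2.06 × 5.3 = 533 J
q2 (melt at 0 °C): 48.8 × 329.0 = 16055 J
q3 (heat water 0.0→24.8 °C): 48.8 × 4.18 × 24.8 = 5059 J
Total: 533 + 16055 + 5059 = 21647 J = 21.6 kJ

q = 21.6 kJ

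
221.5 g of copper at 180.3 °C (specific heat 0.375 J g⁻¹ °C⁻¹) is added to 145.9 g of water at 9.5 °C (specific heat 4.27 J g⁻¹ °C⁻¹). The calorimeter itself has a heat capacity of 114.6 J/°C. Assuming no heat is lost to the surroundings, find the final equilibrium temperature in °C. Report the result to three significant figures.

T_f = 26.8 °C

Heat lost by copper = heat gained by water + calorimeter.
(221.5)(0.375)(180.3 − T) = [(145.9)(4.27) + 114.6](T − 9.5)
83.0625 (180.3 − T) = 737.593 (T − 9.5)
14976 − 83.0625 T = 737.593 T − 7007.1
21983.1 = 820.6555 T
T = 26.79 °C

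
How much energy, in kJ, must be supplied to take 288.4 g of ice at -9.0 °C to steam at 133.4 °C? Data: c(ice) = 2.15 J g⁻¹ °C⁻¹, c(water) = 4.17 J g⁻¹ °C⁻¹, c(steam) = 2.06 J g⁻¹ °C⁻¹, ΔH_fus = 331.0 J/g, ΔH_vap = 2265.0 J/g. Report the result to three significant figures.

q1 (heat ice -9.0→0.0 °C): 288.4 × 2.15 × 9.0 = 5581 J
q2 (melt at 0 °C): 288.4 × 331.0 = 95460 J
q3 (heat water 0.0→100.0 °C): 288.4 × 4.17 × 100.0 = 120263 J
q4 (vaporize at 100 °C): 288.4 × 2265.0 = 653226 J
q5 (heat steam 100.0→133.4 °C): 288.4 × 2.06 × 33.4 = 19843 J
Total: 5581 + 95460 + 120263 + 653226 + 19843 = 894373 J = 894 kJ

q = 894 kJ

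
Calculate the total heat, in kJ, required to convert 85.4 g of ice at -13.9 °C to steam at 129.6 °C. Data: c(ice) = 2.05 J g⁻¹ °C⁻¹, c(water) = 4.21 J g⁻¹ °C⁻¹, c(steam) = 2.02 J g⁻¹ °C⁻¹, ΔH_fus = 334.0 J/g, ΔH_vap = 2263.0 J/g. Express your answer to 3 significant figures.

q1 (heat ice -13.9→0.0 °C): 85.4 × 2.05 × 13.9 = 2433 J
q2 (melt at 0 °C): 85.4 × 334.0 = 28524 J
q3 (heat water 0.0→100.0 °C): 85.4 × 4.21 × 100.0 = 35953 J
q4 (vaporize at 100 °C): 85.4 × 2263.0 = 193260 J
q5 (heat steam 100.0→129.6 °C): 85.4 × 2.02 × 29.6 = 5106 J
Total: 2433 + 28524 + 35953 + 193260 + 5106 = 265276 J = 265 kJ

q = 265 kJ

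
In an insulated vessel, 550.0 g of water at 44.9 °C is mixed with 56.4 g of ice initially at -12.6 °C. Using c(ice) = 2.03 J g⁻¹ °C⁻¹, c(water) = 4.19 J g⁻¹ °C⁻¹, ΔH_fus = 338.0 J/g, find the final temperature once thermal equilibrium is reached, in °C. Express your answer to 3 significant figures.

T_f = 32.7 °C

Heat to bring ice to 0 °C and melt it: q₁ = 56.4×2.03×12.6 + 56.4×338.0 = 20506 J
Heat the water can supply cooling to 0 °C: 550.0×4.19×44.9 = 103472 J > q₁, so all ice melts.
Energy balance: 550.0×4.19×(44.9 − T) = 20506 + 56.4×4.19×(T − 0)
2304.5(44.9 − T) = 20506 + 236.316 T
103472 − 20506 = 2540.816 T
T = 82966 / 2540.816 = 32.65 °C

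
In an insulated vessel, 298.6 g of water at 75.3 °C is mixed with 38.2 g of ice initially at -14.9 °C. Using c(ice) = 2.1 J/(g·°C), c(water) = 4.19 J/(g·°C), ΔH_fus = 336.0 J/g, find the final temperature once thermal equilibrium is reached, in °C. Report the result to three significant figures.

Heat to bring ice to 0 °C and melt it: q₁ = 38.2×2.1×14.9 + 38.2×336.0 = 14030 J
Heat the water can supply cooling to 0 °C: 298.6×4.19×75.3 = 94210.4 J > q₁, so all ice melts.
Energy balance: 298.6×4.19×(75.3 − T) = 14030 + 38.2×4.19×(T − 0)
1251.134(75.3 − T) = 14030 + 160.058 T
94210.4 − 14030 = 1411.192 T
T = 80180.4 / 1411.192 = 56.82 °C

T_f = 56.8 °C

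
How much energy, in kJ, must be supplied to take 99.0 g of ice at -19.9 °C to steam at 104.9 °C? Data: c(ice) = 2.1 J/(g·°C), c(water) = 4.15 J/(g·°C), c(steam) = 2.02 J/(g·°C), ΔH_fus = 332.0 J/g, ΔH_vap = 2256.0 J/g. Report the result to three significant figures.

q1 (heat ice -19.9→0.0 °C): 99.0 × 2.1 × 19.9 = 4137 J
q2 (melt at 0 °C): 99.0 × 332.0 = 32868 J
q3 (heat water 0.0→100.0 °C): 99.0 × 4.15 × 100.0 = 41085 J
q4 (vaporize at 100 °C): 99.0 × 2256.0 = 223344 J
q5 (heat steam 100.0→104.9 °C): 99.0 × 2.02 × 4.9 = 980 J
Total: 4137 + 32868 + 41085 + 223344 + 980 = 302414 J = 302 kJ

q = 302 kJ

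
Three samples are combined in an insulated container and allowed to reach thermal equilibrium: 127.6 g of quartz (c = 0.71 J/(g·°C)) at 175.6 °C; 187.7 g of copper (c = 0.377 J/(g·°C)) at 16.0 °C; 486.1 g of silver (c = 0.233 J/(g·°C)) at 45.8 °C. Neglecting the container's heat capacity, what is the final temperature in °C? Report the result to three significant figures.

T_f = 80.9 °C

Σ mᵢcᵢ(T − Tᵢ) = 0  ⇒  T = Σ mᵢcᵢTᵢ / Σ mᵢcᵢ
Σ mᵢcᵢ = 127.6×0.71 + 187.7×0.377 + 486.1×0.233 = 274.6202
Σ mᵢcᵢTᵢ = 90.596×175.6 + 70.7629×16.0 + 113.2613×45.8 = 22228
T = 22228 / 274.6202 = 80.94 °C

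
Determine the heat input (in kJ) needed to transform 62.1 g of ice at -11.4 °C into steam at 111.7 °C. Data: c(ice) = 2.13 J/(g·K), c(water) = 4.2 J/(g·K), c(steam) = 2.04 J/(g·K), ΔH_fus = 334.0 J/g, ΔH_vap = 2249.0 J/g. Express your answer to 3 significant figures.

q = 189 kJ

q1 (heat ice -11.4→0.0 °C): 62.1 × 2.13 × 11.4 = 1508 J
q2 (melt at 0 °C): 62.1 × 334.0 = 20741 J
q3 (heat water 0.0→100.0 °C): 62.1 × 4.2 × 100.0 = 26082 J
q4 (vaporize at 100 °C): 62.1 × 2249.0 = 139663 J
q5 (heat steam 100.0→111.7 °C): 62.1 × 2.04 × 11.7 = 1482 J
Total: 1508 + 20741 + 26082 + 139663 + 1482 = 189476 J = 189 kJ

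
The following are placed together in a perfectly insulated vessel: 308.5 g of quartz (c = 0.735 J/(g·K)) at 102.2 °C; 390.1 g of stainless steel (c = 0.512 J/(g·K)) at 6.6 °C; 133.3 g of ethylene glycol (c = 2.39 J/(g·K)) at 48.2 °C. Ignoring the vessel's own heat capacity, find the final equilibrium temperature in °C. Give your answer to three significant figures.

T_f = 53.5 °C

Σ mᵢcᵢ(T − Tᵢ) = 0  ⇒  T = Σ mᵢcᵢTᵢ / Σ mᵢcᵢ
Σ mᵢcᵢ = 308.5×0.735 + 390.1×0.512 + 133.3×2.39 = 745.0657
Σ mᵢcᵢTᵢ = 226.7475×102.2 + 199.7312×6.6 + 318.587×48.2 = 39848
T = 39848 / 745.0657 = 53.48 °C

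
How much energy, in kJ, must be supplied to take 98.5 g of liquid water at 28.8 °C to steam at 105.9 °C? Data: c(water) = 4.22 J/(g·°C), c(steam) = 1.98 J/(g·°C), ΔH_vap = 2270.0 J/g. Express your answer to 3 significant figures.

q1 (heat water 28.8→100.0 °C): 98.5 × 4.22 × 71.2 = 29596 J
q2 (vaporize at 100 °C): 98.5 × 2270.0 = 223595 J
q3 (heat steam 100.0→105.9 °C): 98.5 × 1.98 × 5.9 = 1151 J
Total: 29596 + 223595 + 1151 = 254342 J = 254 kJ

q = 254 kJ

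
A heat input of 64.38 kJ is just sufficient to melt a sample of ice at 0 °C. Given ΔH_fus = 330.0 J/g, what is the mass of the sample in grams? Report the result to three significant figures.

m = q / ΔH_fus = 64380 J / 330.0 J/g = 195 g

m = 195 g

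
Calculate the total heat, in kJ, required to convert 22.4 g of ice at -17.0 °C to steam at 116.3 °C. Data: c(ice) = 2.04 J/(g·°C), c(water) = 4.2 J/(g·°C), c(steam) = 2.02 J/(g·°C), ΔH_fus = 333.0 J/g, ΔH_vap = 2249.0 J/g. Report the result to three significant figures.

q = 68.8 kJ

q1 (heat ice -17.0→0.0 °C): 22.4 × 2.04 × 17.0 = 777 J
q2 (melt at 0 °C): 22.4 × 333.0 = 7459 J
q3 (heat water 0.0→100.0 °C): 22.4 × 4.2 × 100.0 = 9408 J
q4 (vaporize at 100 °C): 22.4 × 2249.0 = 50378 J
q5 (heat steam 100.0→116.3 °C): 22.4 × 2.02 × 16.3 = 738 J
Total: 777 + 7459 + 9408 + 50378 + 738 = 68760 J = 68.8 kJ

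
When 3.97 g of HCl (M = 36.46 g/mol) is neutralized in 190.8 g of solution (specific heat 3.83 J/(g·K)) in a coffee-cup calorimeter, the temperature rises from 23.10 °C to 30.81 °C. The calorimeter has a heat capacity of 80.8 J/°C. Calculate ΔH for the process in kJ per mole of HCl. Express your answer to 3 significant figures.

ΔH = -57.5 kJ/mol

|ΔT| = |30.81 − 23.10| = 7.71 °C
|q_surr| = (190.8 × 3.83 + 80.8) × 7.71 = 811.564 × 7.71 = 6257 J
n(HCl) = 3.97 / 36.46 = 0.1089 mol
Temperature rose, so q_rxn = −|q_surr| = -6.257 kJ
ΔH = q_rxn / n = -57.46 kJ/mol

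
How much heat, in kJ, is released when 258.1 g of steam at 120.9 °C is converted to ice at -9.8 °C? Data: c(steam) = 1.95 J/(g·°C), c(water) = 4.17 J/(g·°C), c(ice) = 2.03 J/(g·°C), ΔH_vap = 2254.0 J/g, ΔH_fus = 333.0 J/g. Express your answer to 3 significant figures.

q = 791 kJ

q1 (cool steam 120.9→100 °C): 258.1 × 1.95 × 20.9 = 10519 J
q2 (condense at 100 °C): 258.1 × 2254.0 = 581757 J
q3 (cool water 100→0 °C): 258.1 × 4.17 × 100.0 = 107628 J
q4 (freeze at 0 °C): 258.1 × 333.0 = 85947 J
q5 (cool ice 0→-9.8 °C): 258.1 × 2.03 × 9.8 = 5135 J
Total: 10519 + 581757 + 107628 + 85947 + 5135 = 790986 J = 791 kJ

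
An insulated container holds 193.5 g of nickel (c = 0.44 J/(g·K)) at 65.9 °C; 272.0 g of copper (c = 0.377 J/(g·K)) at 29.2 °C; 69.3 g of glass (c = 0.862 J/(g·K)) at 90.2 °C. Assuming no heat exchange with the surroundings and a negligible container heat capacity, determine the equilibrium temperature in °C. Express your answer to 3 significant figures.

Σ mᵢcᵢ(T − Tᵢ) = 0  ⇒  T = Σ mᵢcᵢTᵢ / Σ mᵢcᵢ
Σ mᵢcᵢ = 193.5×0.44 + 272.0×0.377 + 69.3×0.862 = 247.4206
Σ mᵢcᵢTᵢ = 85.14×65.9 + 102.544×29.2 + 59.7366×90.2 = 13993
T = 13993 / 247.4206 = 56.56 °C

T_f = 56.6 °C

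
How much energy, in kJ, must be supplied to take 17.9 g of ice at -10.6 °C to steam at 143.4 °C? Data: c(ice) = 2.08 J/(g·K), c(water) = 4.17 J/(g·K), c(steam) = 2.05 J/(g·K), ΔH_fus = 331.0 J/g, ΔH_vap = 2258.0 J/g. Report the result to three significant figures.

q = 55.8 kJ

q1 (heat ice -10.6→0.0 °C): 17.9 × 2.08 × 10.6 = 395 J
q2 (melt at 0 °C): 17.9 × 331.0 = 5925 J
q3 (heat water 0.0→100.0 °C): 17.9 × 4.17 × 100.0 = 7464 J
q4 (vaporize at 100 °C): 17.9 × 2258.0 = 40418 J
q5 (heat steam 100.0→143.4 °C): 17.9 × 2.05 × 43.4 = 1593 J
Total: 395 + 5925 + 7464 + 40418 + 1593 = 55795 J = 55.8 kJ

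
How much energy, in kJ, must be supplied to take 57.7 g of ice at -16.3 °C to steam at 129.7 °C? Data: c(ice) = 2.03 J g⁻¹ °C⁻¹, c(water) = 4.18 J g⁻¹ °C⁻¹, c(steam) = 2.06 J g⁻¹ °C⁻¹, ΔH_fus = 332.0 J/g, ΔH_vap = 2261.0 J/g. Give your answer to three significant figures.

q1 (heat ice -16.3→0.0 °C): 57.7 × 2.03 × 16.3 = 1909 J
q2 (melt at 0 °C): 57.7 × 332.0 = 19156 J
q3 (heat water 0.0→100.0 °C): 57.7 × 4.18 × 100.0 = 24119 J
q4 (vaporize at 100 °C): 57.7 × 2261.0 = 130460 J
q5 (heat steam 100.0→129.7 °C): 57.7 × 2.06 × 29.7 = 3530 J
Total: 1909 + 19156 + 24119 + 130460 + 3530 = 179174 J = 179 kJ

q = 179 kJ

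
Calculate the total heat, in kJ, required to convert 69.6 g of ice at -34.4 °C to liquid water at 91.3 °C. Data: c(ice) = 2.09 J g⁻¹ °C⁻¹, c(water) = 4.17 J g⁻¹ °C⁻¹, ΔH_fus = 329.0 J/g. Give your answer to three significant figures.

q1 (heat ice -34.4→0.0 °C): 69.6 × 2.09 × 34.4 = 5004 J
q2 (melt at 0 °C): 69.6 × 329.0 = 22898 J
q3 (heat water 0.0→91.3 °C): 69.6 × 4.17 × 91.3 = 26498 J
Total: 5004 + 22898 + 26498 = 54400 J = 54.4 kJ

q = 54.4 kJ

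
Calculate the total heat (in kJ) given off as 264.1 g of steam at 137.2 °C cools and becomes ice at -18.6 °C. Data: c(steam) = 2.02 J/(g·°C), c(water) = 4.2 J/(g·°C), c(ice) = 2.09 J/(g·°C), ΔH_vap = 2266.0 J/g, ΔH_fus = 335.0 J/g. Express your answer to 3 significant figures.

q = 828 kJ

q1 (cool steam 137.2→100 °C): 264.1 × 2.02 × 37.2 = 19846 J
q2 (condense at 100 °C): 264.1 × 2266.0 = 598451 J
q3 (cool water 100→0 °C): 264.1 × 4.2 × 100.0 = 110922 J
q4 (freeze at 0 °C): 264.1 × 335.0 = 88474 J
q5 (cool ice 0→-18.6 °C): 264.1 × 2.09 × 18.6 = 10267 J
Total: 19846 + 598451 + 110922 + 88474 + 10267 = 827960 J = 828 kJ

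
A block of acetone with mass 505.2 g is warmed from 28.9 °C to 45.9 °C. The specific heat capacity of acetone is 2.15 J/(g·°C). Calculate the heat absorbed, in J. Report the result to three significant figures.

q = 18500 J

q = m c ΔT = 505.2 × 2.15 × (45.9 − 28.9)
q = 505.2 × 2.15 × 17.0 = 18470 J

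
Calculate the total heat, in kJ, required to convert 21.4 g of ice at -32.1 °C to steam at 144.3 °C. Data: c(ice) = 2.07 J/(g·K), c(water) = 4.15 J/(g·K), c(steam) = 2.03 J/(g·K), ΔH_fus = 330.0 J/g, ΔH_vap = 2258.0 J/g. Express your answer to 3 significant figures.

q = 67.6 kJ

q1 (heat ice -32.1→0.0 °C): 21.4 × 2.07 × 32.1 = 1422 J
q2 (melt at 0 °C): 21.4 × 330.0 = 7062 J
q3 (heat water 0.0→100.0 °C): 21.4 × 4.15 × 100.0 = 8881 J
q4 (vaporize at 100 °C): 21.4 × 2258.0 = 48321 J
q5 (heat steam 100.0→144.3 °C): 21.4 × 2.03 × 44.3 = 1924 J
Total: 1422 + 7062 + 8881 + 48321 + 1924 = 67610 J = 67.6 kJ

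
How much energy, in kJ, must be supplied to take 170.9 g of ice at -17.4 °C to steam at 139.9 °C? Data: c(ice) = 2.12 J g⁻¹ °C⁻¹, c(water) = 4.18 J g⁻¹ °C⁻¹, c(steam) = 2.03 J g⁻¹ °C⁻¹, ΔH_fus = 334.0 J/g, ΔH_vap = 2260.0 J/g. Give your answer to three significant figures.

q1 (heat ice -17.4→0.0 °C): 170.9 × 2.12 × 17.4 = 6304 J
q2 (melt at 0 °C): 170.9 × 334.0 = 57081 J
q3 (heat water 0.0→100.0 °C): 170.9 × 4.18 × 100.0 = 71436 J
q4 (vaporize at 100 °C): 170.9 × 2260.0 = 386234 J
q5 (heat steam 100.0→139.9 °C): 170.9 × 2.03 × 39.9 = 13842 J
Total: 6304 + 57081 + 71436 + 386234 + 13842 = 534897 J = 535 kJ

q = 535 kJ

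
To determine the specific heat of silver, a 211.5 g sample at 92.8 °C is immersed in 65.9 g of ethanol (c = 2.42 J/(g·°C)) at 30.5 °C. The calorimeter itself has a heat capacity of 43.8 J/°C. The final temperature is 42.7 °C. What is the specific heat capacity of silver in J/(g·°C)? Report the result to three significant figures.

q_gained = (65.9 × 2.42 + 43.8) × (42.7 − 30.5) = 2480 J
q_lost = 211.5 × c × (92.8 − 42.7) = 10596.15 c
Set equal: c = 2480 / 10596.15 = 0.234 J/(g·°C)

c = 0.234 J/(g·°C)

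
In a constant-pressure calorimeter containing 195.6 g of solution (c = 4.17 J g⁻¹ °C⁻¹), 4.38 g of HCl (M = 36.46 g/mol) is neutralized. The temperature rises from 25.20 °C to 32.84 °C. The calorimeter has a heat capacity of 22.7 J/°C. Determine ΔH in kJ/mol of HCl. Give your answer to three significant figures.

|ΔT| = |32.84 − 25.20| = 7.64 °C
|q_surr| = (195.6 × 4.17 + 22.7) × 7.64 = 838.352 × 7.64 = 6405 J
n(HCl) = 4.38 / 36.46 = 0.1201 mol
Temperature rose, so q_rxn = −|q_surr| = -6.405 kJ
ΔH = q_rxn / n = -53.33 kJ/mol

ΔH = -53.3 kJ/mol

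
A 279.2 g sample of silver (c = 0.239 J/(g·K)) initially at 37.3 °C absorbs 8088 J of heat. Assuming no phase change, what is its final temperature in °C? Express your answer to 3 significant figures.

T_f = 159 °C

ΔT = q / (m c) = 8088 / (279.2 × 0.239) = 121.2 °C
T_f = 37.3 + 121.2 = 158.5 °C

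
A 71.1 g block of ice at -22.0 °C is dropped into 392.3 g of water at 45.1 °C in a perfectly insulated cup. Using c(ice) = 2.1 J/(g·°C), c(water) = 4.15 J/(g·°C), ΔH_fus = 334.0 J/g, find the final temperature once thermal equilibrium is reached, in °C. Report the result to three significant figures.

T_f = 24.1 °C

Heat to bring ice to 0 °C and melt it: q₁ = 71.1×2.1×22.0 + 71.1×334.0 = 27032 J
Heat the water can supply cooling to 0 °C: 392.3×4.15×45.1 = 73424.8 J > q₁, so all ice melts.
Energy balance: 392.3×4.15×(45.1 − T) = 27032 + 71.1×4.15×(T − 0)
1628.045(45.1 − T) = 27032 + 295.065 T
73424.8 − 27032 = 1923.110 T
T = 46392.8 / 1923.110 = 24.12 °C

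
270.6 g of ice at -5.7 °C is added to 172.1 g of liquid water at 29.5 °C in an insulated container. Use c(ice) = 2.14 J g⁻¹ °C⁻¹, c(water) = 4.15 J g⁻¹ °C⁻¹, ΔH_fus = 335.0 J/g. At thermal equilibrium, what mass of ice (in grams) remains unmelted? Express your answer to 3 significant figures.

Heat to warm all ice to 0 °C: 270.6×2.14×5.7 = 3300.8 J
Heat released by water cooling to 0 °C: 172.1×4.15×29.5 = 21069 J
21069 J < 3300.8 + 270.6×335.0 = 93951.8 J, so not all ice melts; final T = 0 °C.
Heat left for melting: 21069 − 3300.8 = 17768.2 J
Mass melted = 17768.2 / 335.0 = 53.04 g
Ice remaining = 270.6 − 53.04 = 217.56 g

m_ice remaining = 218 g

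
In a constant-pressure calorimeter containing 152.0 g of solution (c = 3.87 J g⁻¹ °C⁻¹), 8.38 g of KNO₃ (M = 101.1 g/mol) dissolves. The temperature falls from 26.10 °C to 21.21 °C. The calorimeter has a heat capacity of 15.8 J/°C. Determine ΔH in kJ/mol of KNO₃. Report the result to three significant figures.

ΔH = 35.6 kJ/mol

|ΔT| = |21.21 − 26.10| = 4.89 °C
|q_surr| = (152.0 × 3.87 + 15.8) × 4.89 = 604.04 × 4.89 = 2954 J
n(KNO₃) = 8.38 / 101.1 = 0.08289 mol
Temperature fell, so q_rxn = +|q_surr| = 2.954 kJ
ΔH = q_rxn / n = 35.64 kJ/mol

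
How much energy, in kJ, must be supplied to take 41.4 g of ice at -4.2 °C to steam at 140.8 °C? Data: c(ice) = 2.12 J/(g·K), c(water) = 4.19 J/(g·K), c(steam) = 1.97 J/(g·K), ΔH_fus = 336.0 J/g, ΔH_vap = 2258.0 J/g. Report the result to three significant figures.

q = 128 kJ

q1 (heat ice -4.2→0.0 °C): 41.4 × 2.12 × 4.2 = 369 J
q2 (melt at 0 °C): 41.4 × 336.0 = 13910 J
q3 (heat water 0.0→100.0 °C): 41.4 × 4.19 × 100.0 = 17347 J
q4 (vaporize at 100 °C): 41.4 × 2258.0 = 93481 J
q5 (heat steam 100.0→140.8 °C): 41.4 × 1.97 × 40.8 = 3328 J
Total: 369 + 13910 + 17347 + 93481 + 3328 = 128435 J = 128 kJ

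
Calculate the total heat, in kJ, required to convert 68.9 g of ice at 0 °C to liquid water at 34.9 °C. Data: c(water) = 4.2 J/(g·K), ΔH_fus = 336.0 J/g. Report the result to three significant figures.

q1 (melt at 0 °C): 68.9 × 336.0 = 23150 J
q2 (heat water 0.0→34.9 °C): 68.9 × 4.2 × 34.9 = 10099 J
Total: 23150 + 10099 = 33249 J = 33.2 kJ

q = 33.2 kJ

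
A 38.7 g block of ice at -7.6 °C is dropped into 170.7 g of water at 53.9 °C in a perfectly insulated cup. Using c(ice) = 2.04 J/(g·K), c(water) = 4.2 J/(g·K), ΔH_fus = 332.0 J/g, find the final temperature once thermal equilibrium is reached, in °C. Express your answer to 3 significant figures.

Heat to bring ice to 0 °C and melt it: q₁ = 38.7×2.04×7.6 + 38.7×332.0 = 13448 J
Heat the water can supply cooling to 0 °C: 170.7×4.2×53.9 = 38643.1 J > q₁, so all ice melts.
Energy balance: 170.7×4.2×(53.9 − T) = 13448 + 38.7×4.2×(T − 0)
716.94(53.9 − T) = 13448 + 162.54 T
38643.1 − 13448 = 879.48 T
T = 25195.1 / 879.48 = 28.648 °C

T_f = 28.6 °C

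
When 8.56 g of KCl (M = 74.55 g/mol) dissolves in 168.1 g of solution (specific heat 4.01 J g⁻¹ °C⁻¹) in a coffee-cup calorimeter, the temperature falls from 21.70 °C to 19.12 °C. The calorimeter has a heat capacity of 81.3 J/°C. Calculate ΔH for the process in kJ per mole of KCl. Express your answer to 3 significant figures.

|ΔT| = |19.12 − 21.70| = 2.58 °C
|q_surr| = (168.1 × 4.01 + 81.3) × 2.58 = 755.381 × 2.58 = 1949 J
n(KCl) = 8.56 / 74.55 = 0.1148 mol
Temperature fell, so q_rxn = +|q_surr| = 1.949 kJ
ΔH = q_rxn / n = 16.98 kJ/mol

ΔH = 17.0 kJ/mol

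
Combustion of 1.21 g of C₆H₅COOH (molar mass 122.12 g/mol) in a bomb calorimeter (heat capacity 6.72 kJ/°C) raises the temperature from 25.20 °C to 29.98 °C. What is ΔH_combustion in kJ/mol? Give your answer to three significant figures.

ΔT = 29.98 − 25.20 = 4.78 °C
q_cal = C_cal × ΔT = 6.72 × 4.78 = 32.1216 kJ
n = 1.21 / 122.12 = 0.009908 mol
q_rxn = −q_cal = -32.1216 kJ
ΔH = -32.1216 / 0.009908 = -3242 kJ/mol

ΔH = -3240 kJ/mol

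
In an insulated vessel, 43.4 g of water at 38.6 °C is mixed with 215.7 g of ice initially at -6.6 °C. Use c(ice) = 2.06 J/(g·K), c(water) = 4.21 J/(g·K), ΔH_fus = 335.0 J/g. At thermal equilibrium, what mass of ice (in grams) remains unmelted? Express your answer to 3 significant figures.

m_ice remaining = 203 g

Heat to warm all ice to 0 °C: 215.7×2.06×6.6 = 2932.7 J
Heat released by water cooling to 0 °C: 43.4×4.21×38.6 = 7052.8 J
7052.8 J < 2932.7 + 215.7×335.0 = 75192.2 J, so not all ice melts; final T = 0 °C.
Heat left for melting: 7052.8 − 2932.7 = 4120.1 J
Mass melted = 4120.1 / 335.0 = 12.30 g
Ice remaining = 215.7 − 12.30 = 203.40 g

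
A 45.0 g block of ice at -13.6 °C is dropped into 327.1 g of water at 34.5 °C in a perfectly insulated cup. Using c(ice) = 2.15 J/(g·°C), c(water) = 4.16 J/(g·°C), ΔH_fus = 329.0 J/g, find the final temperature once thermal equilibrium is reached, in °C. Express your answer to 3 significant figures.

T_f = 19.9 °C

Heat to bring ice to 0 °C and melt it: q₁ = 45.0×2.15×13.6 + 45.0×329.0 = 16121 J
Heat the water can supply cooling to 0 °C: 327.1×4.16×34.5 = 46945.4 J > q₁, so all ice melts.
Energy balance: 327.1×4.16×(34.5 − T) = 16121 + 45.0×4.16×(T − 0)
1360.736(34.5 − T) = 16121 + 187.2 T
46945.4 − 16121 = 1547.936 T
T = 30824.4 / 1547.936 = 19.91 °C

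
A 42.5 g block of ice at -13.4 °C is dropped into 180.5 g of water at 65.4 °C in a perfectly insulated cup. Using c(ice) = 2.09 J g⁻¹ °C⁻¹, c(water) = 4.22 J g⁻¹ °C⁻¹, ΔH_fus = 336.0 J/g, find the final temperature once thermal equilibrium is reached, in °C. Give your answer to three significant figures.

Heat to bring ice to 0 °C and melt it: q₁ = 42.5×2.09×13.4 + 42.5×336.0 = 15470 J
Heat the water can supply cooling to 0 °C: 180.5×4.22×65.4 = 49815.8 J > q₁, so all ice melts.
Energy balance: 180.5×4.22×(65.4 − T) = 15470 + 42.5×4.22×(T − 0)
761.71(65.4 − T) = 15470 + 179.35 T
49815.8 − 15470 = 941.06 T
T = 34345.8 / 941.06 = 36.50 °C

T_f = 36.5 °C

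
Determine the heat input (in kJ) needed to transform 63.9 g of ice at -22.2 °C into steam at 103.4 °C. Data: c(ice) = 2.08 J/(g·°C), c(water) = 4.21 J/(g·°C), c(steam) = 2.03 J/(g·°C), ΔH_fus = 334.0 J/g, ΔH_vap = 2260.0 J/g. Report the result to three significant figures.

q1 (heat ice -22.2→0.0 °C): 63.9 × 2.08 × 22.2 = 2951 J
q2 (melt at 0 °C): 63.9 × 334.0 = 21343 J
q3 (heat water 0.0→100.0 °C): 63.9 × 4.21 × 100.0 = 26902 J
q4 (vaporize at 100 °C): 63.9 × 2260.0 = 144414 J
q5 (heat steam 100.0→103.4 °C): 63.9 × 2.03 × 3.4 = 441 J
Total: 2951 + 21343 + 26902 + 144414 + 441 = 196051 J = 196 kJ

q = 196 kJ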